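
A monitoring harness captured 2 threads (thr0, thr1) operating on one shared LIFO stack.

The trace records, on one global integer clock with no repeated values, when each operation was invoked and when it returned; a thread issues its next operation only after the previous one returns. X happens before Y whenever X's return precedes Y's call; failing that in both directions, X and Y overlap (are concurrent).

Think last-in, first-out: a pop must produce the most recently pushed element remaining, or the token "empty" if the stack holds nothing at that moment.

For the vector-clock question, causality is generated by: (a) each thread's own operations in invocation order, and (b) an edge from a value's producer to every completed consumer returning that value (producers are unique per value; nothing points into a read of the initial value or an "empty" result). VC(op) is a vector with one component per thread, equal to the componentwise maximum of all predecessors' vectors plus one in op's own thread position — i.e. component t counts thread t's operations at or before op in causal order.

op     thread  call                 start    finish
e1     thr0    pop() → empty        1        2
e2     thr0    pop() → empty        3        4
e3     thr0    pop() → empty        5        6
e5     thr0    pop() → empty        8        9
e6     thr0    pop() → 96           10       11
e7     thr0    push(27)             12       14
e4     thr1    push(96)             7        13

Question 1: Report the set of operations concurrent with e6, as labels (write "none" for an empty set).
e4

e6 runs from 10 to 11; window-overlapping ops are concurrent
e1 [1,2]: before
e2 [3,4]: before
e3 [5,6]: before
e4 [7,13]: concurrent
e5 [8,9]: before
e7 [12,14]: after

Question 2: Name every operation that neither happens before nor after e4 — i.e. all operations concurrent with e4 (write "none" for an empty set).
e5, e6, e7

overlap test against e4 [7,13]: concurrent iff the interval meets 7..13
e1 [1,2]: before
e2 [3,4]: before
e3 [5,6]: before
e5 [8,9]: concurrent
e6 [10,11]: concurrent
e7 [12,14]: concurrent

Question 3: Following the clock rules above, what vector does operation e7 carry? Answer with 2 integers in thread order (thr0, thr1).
(6, 1)

invoked at 7, e4 has no predecessors; its own thr1 bump gives (0, 1)
invoked at 1, e1 has no predecessors; its own thr0 bump gives (1, 0)
from VC(e1)=(1, 0), e2 (invoked 3) maxes components and bumps thr0 → (2, 0)
from VC(e2)=(2, 0), e3 (invoked 5) maxes components and bumps thr0 → (3, 0)
from VC(e3)=(3, 0), e5 (invoked 8) maxes components and bumps thr0 → (4, 0)
from VC(e4)=(0, 1), VC(e5)=(4, 0), e6 (invoked 10) maxes components and bumps thr0 → (5, 1)
from VC(e6)=(5, 1), e7 (invoked 12) maxes components and bumps thr0 → (6, 1)
target: VC(e7) = (6, 1)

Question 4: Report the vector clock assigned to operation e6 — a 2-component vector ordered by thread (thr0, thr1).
(5, 1)

e4, invoked 7, has no incoming edges; only thr1's bump applies → (0, 1)
e1, invoked 1, has no incoming edges; only thr0's bump applies → (1, 0)
e2, invoked 3, takes VC(e1)=(1, 0) under max, adds 1 for thr0 → (2, 0)
e3, invoked 5, takes VC(e2)=(2, 0) under max, adds 1 for thr0 → (3, 0)
e5, invoked 8, takes VC(e3)=(3, 0) under max, adds 1 for thr0 → (4, 0)
e6, invoked 10, takes VC(e4)=(0, 1), VC(e5)=(4, 0) under max, adds 1 for thr0 → (5, 1)
e7, invoked 12, takes VC(e6)=(5, 1) under max, adds 1 for thr0 → (6, 1)
target: VC(e6) = (5, 1)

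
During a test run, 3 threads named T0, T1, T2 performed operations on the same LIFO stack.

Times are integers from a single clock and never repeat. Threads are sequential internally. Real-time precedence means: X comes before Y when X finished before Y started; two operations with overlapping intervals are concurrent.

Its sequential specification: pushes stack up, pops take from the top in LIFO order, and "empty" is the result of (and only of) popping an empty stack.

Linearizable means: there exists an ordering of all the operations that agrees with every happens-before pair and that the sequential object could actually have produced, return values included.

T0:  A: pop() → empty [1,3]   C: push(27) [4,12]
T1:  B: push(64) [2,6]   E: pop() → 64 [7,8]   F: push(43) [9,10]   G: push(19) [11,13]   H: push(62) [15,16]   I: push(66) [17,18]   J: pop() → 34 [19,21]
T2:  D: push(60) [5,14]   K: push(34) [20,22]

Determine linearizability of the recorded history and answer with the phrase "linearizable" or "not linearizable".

linearizable

witness order: A, B, E, C, D, F, G, H, I, K, J
1. A pop() → empty, leaving stack <>
2. B push(64), leaving stack <64>
3. E pop() → 64, leaving stack <>
4. C push(27), leaving stack <27>
5. D push(60), leaving stack <27,60>
6. F push(43), leaving stack <27,60,43>
7. G push(19), leaving stack <27,60,43,19>
8. H push(62), leaving stack <27,60,43,19,62>
9. I push(66), leaving stack <27,60,43,19,62,66>
10. K push(34), leaving stack <27,60,43,19,62,66,34>
11. J pop() → 34, leaving stack <27,60,43,19,62,66>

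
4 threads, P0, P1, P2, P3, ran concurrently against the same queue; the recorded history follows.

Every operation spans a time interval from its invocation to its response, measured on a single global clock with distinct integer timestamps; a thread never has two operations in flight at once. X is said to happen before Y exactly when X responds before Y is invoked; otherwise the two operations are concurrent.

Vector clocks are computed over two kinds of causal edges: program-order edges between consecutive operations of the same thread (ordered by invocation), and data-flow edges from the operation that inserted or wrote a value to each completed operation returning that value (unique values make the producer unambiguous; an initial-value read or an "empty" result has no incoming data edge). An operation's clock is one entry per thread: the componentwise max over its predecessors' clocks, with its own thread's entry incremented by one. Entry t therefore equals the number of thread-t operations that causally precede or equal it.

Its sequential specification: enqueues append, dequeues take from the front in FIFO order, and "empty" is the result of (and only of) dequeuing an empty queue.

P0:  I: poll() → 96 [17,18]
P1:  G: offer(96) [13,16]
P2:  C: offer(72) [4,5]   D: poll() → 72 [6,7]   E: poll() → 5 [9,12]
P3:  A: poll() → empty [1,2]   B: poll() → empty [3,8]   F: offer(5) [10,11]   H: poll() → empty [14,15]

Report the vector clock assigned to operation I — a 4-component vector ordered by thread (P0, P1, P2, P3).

(1, 1, 0, 0)

root op A, invoked 1: fresh clock plus P3's own tick → (0, 0, 0, 1)
root op C, invoked 4: fresh clock plus P2's own tick → (0, 0, 1, 0)
root op G, invoked 13: fresh clock plus P1's own tick → (0, 1, 0, 0)
from VC(A)=(0, 0, 0, 1), B (invoked 3) maxes components and bumps P3 → (0, 0, 0, 2)
from VC(C)=(0, 0, 1, 0), D (invoked 6) maxes components and bumps P2 → (0, 0, 2, 0)
from VC(G)=(0, 1, 0, 0), I (invoked 17) maxes components and bumps P0 → (1, 1, 0, 0)
from VC(B)=(0, 0, 0, 2), F (invoked 10) maxes components and bumps P3 → (0, 0, 0, 3)
from VC(F)=(0, 0, 0, 3), H (invoked 14) maxes components and bumps P3 → (0, 0, 0, 4)
from VC(D)=(0, 0, 2, 0), VC(F)=(0, 0, 0, 3), E (invoked 9) maxes components and bumps P2 → (0, 0, 3, 3)
target: VC(I) = (1, 1, 0, 0)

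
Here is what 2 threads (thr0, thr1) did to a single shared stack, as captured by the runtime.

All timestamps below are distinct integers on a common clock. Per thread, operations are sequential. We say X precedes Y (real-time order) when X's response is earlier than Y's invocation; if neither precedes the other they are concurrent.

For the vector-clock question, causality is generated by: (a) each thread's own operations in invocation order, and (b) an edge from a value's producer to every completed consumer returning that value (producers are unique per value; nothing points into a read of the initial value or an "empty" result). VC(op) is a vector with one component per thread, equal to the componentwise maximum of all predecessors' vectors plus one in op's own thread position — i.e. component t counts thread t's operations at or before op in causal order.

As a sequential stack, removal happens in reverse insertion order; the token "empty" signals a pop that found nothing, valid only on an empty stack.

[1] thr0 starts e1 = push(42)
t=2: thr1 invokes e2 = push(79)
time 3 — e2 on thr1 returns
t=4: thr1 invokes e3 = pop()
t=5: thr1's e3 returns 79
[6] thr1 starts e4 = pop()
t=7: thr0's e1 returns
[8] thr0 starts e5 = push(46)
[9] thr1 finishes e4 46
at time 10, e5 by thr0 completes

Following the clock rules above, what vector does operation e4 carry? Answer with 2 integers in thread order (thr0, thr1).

(2, 3)

invoked at 2, e2 has no predecessors; its own thr1 bump gives (0, 1)
invoked at 1, e1 has no predecessors; its own thr0 bump gives (1, 0)
invoked at 4, e3 merges VC(e2)=(0, 1) and bumps thr1's slot → (0, 2)
invoked at 8, e5 merges VC(e1)=(1, 0) and bumps thr0's slot → (2, 0)
invoked at 6, e4 merges VC(e3)=(0, 2), VC(e5)=(2, 0) and bumps thr1's slot → (2, 3)
target: VC(e4) = (2, 3)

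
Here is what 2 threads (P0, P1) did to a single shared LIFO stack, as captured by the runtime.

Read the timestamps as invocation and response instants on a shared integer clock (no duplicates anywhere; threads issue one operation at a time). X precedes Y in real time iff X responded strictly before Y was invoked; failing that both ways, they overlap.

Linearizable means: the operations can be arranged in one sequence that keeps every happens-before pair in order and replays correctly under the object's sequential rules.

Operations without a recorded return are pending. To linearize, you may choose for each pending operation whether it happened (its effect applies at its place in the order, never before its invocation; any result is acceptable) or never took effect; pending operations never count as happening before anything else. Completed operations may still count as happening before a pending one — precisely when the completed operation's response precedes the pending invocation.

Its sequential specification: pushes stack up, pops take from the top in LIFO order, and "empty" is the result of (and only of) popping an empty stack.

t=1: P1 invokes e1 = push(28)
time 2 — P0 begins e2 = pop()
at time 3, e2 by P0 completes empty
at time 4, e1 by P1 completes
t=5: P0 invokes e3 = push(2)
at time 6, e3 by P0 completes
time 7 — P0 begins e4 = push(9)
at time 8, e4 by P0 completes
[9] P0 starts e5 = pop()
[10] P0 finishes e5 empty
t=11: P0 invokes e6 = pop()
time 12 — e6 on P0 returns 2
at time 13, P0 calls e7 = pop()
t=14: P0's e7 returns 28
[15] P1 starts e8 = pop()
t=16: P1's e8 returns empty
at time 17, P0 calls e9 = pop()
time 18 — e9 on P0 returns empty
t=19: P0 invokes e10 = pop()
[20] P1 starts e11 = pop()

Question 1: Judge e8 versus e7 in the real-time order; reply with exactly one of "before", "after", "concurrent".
Answer: after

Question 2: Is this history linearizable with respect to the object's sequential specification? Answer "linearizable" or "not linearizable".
not linearizable

already the first 10 events (up to e5's response at time 10) admit no linearization; the first 9 still do
the 5 completed operations admit 2 real-time orders; each fails the LIFO stack replay
sample order e1, e2, e3, e4, e5 stalls at step 2 — e2 pop() → empty has no legal effect
sample order e2, e1, e3, e4, e5 stalls at step 5 — e5 pop() → empty has no legal effect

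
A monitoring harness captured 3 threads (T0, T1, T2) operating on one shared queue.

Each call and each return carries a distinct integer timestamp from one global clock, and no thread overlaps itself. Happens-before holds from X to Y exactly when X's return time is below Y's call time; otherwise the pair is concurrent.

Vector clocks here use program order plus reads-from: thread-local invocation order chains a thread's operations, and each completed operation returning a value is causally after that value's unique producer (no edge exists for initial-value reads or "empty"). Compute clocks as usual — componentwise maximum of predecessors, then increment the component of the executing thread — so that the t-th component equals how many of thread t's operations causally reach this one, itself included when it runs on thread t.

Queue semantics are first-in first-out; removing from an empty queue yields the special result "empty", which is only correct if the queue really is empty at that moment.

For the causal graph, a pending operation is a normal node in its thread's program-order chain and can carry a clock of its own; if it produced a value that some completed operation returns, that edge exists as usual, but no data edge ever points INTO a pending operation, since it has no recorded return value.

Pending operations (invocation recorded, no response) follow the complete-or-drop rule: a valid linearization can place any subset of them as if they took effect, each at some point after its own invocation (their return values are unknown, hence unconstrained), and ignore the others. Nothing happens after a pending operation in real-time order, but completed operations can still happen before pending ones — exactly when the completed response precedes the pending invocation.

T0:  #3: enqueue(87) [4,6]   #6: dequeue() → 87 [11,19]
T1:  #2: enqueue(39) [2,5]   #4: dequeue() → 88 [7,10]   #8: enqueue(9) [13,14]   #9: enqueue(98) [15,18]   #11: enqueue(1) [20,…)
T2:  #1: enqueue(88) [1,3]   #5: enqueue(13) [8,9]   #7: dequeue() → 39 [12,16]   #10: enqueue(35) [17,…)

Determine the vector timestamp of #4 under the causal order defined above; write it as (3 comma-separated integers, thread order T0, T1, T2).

(0, 2, 1)

VC(#1, invoked at 1): no causal predecessors; +1 on T2 → (0, 0, 1)
VC(#2, invoked at 2): no causal predecessors; +1 on T1 → (0, 1, 0)
VC(#3, invoked at 4): no causal predecessors; +1 on T0 → (1, 0, 0)
#5 (invocation 8): componentwise max over VC(#1)=(0, 0, 1), +1 at T2, giving (0, 0, 2)
#6 (invocation 11): componentwise max over VC(#3)=(1, 0, 0), +1 at T0, giving (2, 0, 0)
#4 (invocation 7): componentwise max over VC(#1)=(0, 0, 1), VC(#2)=(0, 1, 0), +1 at T1, giving (0, 2, 1)
#7 (invocation 12): componentwise max over VC(#2)=(0, 1, 0), VC(#5)=(0, 0, 2), +1 at T2, giving (0, 1, 3)
#8 (invocation 13): componentwise max over VC(#4)=(0, 2, 1), +1 at T1, giving (0, 3, 1)
#10 (invocation 17): componentwise max over VC(#7)=(0, 1, 3), +1 at T2, giving (0, 1, 4)
#9 (invocation 15): componentwise max over VC(#8)=(0, 3, 1), +1 at T1, giving (0, 4, 1)
#11 (invocation 20): componentwise max over VC(#9)=(0, 4, 1), +1 at T1, giving (0, 5, 1)
target: VC(#4) = (0, 2, 1)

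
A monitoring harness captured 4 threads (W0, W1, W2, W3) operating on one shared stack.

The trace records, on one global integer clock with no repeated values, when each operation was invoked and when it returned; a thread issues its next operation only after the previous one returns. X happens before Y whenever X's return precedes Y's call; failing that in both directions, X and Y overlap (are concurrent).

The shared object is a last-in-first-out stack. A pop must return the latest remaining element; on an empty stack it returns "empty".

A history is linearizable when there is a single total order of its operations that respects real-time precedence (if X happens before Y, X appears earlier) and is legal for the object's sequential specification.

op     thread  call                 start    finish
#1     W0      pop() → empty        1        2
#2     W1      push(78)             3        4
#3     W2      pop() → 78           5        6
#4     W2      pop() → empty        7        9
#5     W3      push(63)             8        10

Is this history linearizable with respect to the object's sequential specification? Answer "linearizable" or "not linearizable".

linearizable

a witness: #1, #2, #3, #4, #5
after step 1 (#1 pop() → empty): stack <>
after step 2 (#2 push(78)): stack <78>
after step 3 (#3 pop() → 78): stack <>
after step 4 (#4 pop() → empty): stack <>
after step 5 (#5 push(63)): stack <63>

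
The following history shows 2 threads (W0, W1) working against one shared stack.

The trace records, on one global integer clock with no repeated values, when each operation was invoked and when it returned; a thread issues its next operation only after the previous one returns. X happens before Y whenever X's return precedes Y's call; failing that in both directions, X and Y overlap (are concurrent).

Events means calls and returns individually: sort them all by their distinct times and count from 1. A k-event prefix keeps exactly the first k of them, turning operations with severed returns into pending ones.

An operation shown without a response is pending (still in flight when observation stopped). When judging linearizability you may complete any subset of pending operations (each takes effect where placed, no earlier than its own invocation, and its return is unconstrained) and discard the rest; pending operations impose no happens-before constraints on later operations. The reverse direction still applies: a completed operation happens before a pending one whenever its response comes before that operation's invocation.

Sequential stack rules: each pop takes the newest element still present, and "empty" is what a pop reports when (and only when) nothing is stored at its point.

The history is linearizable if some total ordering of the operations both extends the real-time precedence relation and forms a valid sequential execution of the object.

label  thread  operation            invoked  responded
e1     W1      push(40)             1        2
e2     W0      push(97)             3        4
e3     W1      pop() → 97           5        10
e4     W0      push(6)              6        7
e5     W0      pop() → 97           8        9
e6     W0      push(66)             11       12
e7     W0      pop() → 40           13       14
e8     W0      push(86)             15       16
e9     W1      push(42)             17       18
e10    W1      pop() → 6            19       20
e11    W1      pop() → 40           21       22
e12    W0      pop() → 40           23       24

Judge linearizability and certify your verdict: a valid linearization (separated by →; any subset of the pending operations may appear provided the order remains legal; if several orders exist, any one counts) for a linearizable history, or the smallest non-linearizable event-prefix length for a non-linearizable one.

not linearizable — minimal violating prefix: 10 events

cut after 9 events: linearizable; cut after 10 events (e3 responds, time 10): not linearizable
real-time-consistent orders of the 5 completed operations: 3 — all fail the stack replay
sample order e1, e2, e3, e4, e5 stalls at step 5 — e5 pop() → 97 has no legal effect
sample order e1, e2, e4, e3, e5 stalls at step 4 — e3 pop() → 97 has no legal effect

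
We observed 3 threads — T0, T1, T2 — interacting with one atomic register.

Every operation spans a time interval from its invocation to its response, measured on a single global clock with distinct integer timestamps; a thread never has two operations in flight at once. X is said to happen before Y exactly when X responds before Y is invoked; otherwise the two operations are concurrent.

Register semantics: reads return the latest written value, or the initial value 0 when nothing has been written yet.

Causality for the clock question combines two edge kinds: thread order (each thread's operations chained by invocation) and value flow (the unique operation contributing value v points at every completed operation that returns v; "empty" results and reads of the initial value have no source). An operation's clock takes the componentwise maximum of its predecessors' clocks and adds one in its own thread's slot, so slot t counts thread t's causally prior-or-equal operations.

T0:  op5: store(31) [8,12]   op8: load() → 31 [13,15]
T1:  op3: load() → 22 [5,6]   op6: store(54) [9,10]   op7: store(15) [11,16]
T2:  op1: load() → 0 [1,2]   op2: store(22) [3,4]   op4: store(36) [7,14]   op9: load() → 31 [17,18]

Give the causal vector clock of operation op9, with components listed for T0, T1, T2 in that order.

(1, 0, 4)

VC(op1, invoked at 1): no causal predecessors; +1 on T2 → (0, 0, 1)
VC(op5, invoked at 8): no causal predecessors; +1 on T0 → (1, 0, 0)
merge at op2 (invoked 3): VC(op1)=(0, 0, 1), own-thread bump on T2 → (0, 0, 2)
merge at op8 (invoked 13): VC(op5)=(1, 0, 0), own-thread bump on T0 → (2, 0, 0)
merge at op4 (invoked 7): VC(op2)=(0, 0, 2), own-thread bump on T2 → (0, 0, 3)
merge at op3 (invoked 5): VC(op2)=(0, 0, 2), own-thread bump on T1 → (0, 1, 2)
merge at op6 (invoked 9): VC(op3)=(0, 1, 2), own-thread bump on T1 → (0, 2, 2)
merge at op7 (invoked 11): VC(op6)=(0, 2, 2), own-thread bump on T1 → (0, 3, 2)
merge at op9 (invoked 17): VC(op4)=(0, 0, 3), VC(op5)=(1, 0, 0), own-thread bump on T2 → (1, 0, 4)
target: VC(op9) = (1, 0, 4)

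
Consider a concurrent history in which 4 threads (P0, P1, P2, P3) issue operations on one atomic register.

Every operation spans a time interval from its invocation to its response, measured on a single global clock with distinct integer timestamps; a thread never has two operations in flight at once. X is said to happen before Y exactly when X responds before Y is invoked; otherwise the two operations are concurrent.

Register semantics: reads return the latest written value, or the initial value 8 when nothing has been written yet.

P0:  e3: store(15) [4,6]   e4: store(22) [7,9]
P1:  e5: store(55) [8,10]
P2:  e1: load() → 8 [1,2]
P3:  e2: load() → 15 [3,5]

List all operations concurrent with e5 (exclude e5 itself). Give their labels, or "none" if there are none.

e4

concurrent with e5 ([8,10]): every op whose interval crosses 8..10
e1 [1,2]: before
e2 [3,5]: before
e3 [4,6]: before
e4 [7,9]: concurrent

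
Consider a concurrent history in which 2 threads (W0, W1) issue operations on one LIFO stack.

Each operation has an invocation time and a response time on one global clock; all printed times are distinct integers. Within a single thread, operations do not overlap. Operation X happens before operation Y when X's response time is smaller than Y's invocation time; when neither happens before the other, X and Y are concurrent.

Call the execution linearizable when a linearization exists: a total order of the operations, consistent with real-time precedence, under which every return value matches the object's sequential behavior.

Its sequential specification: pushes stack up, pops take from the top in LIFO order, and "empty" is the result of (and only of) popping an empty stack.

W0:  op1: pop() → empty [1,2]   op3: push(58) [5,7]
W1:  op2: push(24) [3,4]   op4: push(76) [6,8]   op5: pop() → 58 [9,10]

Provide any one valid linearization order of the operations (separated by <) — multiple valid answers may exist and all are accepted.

step 1: op1 pop() → empty — stack <>
step 2: op2 push(24) — stack <24>
step 3: op4 push(76) — stack <24,76>
step 4: op3 push(58) — stack <24,76,58>
step 5: op5 pop() → 58 — stack <24,76>

op1 < op2 < op4 < op3 < op5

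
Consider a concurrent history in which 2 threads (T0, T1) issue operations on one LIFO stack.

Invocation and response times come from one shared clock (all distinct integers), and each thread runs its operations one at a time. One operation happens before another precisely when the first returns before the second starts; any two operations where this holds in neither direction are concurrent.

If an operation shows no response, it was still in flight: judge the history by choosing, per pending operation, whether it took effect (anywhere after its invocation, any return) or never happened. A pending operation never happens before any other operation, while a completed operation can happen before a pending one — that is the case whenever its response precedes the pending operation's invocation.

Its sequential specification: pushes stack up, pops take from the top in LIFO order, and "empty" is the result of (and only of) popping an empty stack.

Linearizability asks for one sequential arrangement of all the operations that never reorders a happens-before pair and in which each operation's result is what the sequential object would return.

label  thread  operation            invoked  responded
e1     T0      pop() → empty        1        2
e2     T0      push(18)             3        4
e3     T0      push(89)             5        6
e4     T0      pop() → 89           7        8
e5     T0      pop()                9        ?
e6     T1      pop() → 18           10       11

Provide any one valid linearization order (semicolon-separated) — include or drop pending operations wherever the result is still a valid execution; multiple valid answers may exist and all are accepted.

1. e1 pop() → empty, leaving stack <>
2. e2 push(18), leaving stack <18>
3. e3 push(89), leaving stack <18,89>
4. e4 pop() → 89, leaving stack <18>
5. e6 pop() → 18, leaving stack <>

e1; e2; e3; e4; e6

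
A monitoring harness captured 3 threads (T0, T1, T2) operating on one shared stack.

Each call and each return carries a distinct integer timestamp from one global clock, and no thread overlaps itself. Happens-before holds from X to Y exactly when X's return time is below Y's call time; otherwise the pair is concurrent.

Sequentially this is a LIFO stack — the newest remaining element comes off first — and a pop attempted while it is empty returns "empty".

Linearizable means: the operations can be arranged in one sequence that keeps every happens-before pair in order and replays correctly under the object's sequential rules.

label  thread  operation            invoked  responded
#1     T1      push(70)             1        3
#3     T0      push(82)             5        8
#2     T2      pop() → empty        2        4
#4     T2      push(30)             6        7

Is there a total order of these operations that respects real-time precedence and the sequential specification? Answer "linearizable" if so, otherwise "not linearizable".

linearizable

a witness: #2, #1, #3, #4
step 1: #2 pop() → empty — stack <>
step 2: #1 push(70) — stack <70>
step 3: #3 push(82) — stack <70,82>
step 4: #4 push(30) — stack <70,82,30>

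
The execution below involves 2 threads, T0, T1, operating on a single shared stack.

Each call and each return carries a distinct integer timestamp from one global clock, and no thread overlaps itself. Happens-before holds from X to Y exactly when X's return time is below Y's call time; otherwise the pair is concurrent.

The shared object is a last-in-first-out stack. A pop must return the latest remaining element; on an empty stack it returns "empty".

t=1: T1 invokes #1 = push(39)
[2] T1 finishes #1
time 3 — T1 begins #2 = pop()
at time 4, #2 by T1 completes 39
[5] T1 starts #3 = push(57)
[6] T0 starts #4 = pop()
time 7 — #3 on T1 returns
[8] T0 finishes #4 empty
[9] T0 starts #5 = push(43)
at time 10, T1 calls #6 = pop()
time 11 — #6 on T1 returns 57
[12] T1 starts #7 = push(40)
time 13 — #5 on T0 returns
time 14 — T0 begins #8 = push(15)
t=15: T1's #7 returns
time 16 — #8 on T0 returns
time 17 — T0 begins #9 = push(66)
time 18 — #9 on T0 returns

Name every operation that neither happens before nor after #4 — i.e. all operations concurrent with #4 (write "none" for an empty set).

#4 spans [6,8]: anything still running between times 6 and 8 counts as concurrent
#1 [1,2]: before
#2 [3,4]: before
#3 [5,7]: concurrent
#5 [9,13]: after
#6 [10,11]: after
#7 [12,15]: after
#8 [14,16]: after
#9 [17,18]: after

#3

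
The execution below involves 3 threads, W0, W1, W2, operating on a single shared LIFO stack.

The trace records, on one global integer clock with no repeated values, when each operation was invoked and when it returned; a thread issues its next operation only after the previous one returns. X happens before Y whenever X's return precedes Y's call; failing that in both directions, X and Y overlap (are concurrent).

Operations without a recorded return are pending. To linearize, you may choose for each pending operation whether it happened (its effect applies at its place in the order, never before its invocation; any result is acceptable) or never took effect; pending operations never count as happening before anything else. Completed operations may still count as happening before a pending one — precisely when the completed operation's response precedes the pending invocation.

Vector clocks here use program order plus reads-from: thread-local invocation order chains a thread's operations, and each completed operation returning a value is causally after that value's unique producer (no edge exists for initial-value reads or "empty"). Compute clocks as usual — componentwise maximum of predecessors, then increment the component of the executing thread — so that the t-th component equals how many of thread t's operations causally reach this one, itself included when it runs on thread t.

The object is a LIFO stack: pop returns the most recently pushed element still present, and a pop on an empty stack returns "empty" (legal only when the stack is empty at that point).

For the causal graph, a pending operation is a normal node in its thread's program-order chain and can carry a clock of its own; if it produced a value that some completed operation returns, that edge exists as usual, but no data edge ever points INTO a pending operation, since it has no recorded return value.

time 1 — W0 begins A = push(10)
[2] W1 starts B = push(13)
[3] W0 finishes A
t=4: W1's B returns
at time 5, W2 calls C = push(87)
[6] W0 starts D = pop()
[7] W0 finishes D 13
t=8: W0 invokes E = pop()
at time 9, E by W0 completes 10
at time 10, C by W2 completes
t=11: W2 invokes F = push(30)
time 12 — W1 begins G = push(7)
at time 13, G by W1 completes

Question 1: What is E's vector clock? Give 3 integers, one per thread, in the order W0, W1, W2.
invoked at 5, C has no predecessors; its own W2 bump gives (0, 0, 1)
invoked at 2, B has no predecessors; its own W1 bump gives (0, 1, 0)
invoked at 1, A has no predecessors; its own W0 bump gives (1, 0, 0)
F (invocation 11): componentwise max over VC(C)=(0, 0, 1), +1 at W2, giving (0, 0, 2)
G (invocation 12): componentwise max over VC(B)=(0, 1, 0), +1 at W1, giving (0, 2, 0)
D (invocation 6): componentwise max over VC(A)=(1, 0, 0), VC(B)=(0, 1, 0), +1 at W0, giving (2, 1, 0)
E (invocation 8): componentwise max over VC(A)=(1, 0, 0), VC(D)=(2, 1, 0), +1 at W0, giving (3, 1, 0)
target: VC(E) = (3, 1, 0)

(3, 1, 0)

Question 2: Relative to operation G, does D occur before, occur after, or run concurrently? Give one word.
D spans [6,7], G spans [12,13]
resp(D)=7 < inv(G)=12

before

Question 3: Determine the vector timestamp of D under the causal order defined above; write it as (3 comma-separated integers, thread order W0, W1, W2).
VC(C, invoked at 5): no causal predecessors; +1 on W2 → (0, 0, 1)
VC(B, invoked at 2): no causal predecessors; +1 on W1 → (0, 1, 0)
VC(A, invoked at 1): no causal predecessors; +1 on W0 → (1, 0, 0)
merge at F (invoked 11): VC(C)=(0, 0, 1), own-thread bump on W2 → (0, 0, 2)
merge at G (invoked 12): VC(B)=(0, 1, 0), own-thread bump on W1 → (0, 2, 0)
merge at D (invoked 6): VC(A)=(1, 0, 0), VC(B)=(0, 1, 0), own-thread bump on W0 → (2, 1, 0)
merge at E (invoked 8): VC(A)=(1, 0, 0), VC(D)=(2, 1, 0), own-thread bump on W0 → (3, 1, 0)
target: VC(D) = (2, 1, 0)

(2, 1, 0)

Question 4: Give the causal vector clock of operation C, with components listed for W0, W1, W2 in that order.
C (invocation 5): nothing precedes it; W2's component alone gives (0, 0, 1)
B (invocation 2): nothing precedes it; W1's component alone gives (0, 1, 0)
A (invocation 1): nothing precedes it; W0's component alone gives (1, 0, 0)
from VC(C)=(0, 0, 1), F (invoked 11) maxes components and bumps W2 → (0, 0, 2)
from VC(B)=(0, 1, 0), G (invoked 12) maxes components and bumps W1 → (0, 2, 0)
from VC(A)=(1, 0, 0), VC(B)=(0, 1, 0), D (invoked 6) maxes components and bumps W0 → (2, 1, 0)
from VC(A)=(1, 0, 0), VC(D)=(2, 1, 0), E (invoked 8) maxes components and bumps W0 → (3, 1, 0)
target: VC(C) = (0, 0, 1)

(0, 0, 1)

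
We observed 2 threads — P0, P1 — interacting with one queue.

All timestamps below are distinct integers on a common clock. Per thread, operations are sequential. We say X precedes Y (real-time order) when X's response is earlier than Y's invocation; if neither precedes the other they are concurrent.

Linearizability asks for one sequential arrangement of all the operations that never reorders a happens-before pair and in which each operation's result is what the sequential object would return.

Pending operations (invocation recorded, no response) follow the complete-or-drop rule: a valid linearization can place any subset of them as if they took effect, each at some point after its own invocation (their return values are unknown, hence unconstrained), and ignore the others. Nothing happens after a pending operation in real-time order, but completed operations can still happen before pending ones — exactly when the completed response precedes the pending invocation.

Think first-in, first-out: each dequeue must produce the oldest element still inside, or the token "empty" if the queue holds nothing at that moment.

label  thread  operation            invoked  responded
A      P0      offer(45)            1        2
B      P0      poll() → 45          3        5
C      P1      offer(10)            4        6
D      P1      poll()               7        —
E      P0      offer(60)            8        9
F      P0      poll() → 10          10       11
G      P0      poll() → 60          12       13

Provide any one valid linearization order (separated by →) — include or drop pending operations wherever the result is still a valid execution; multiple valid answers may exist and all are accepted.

A → B → C → E → F → G

1. A offer(45), leaving queue <45>
2. B poll() → 45, leaving queue <>
3. C offer(10), leaving queue <10>
4. E offer(60), leaving queue <10,60>
5. F poll() → 10, leaving queue <60>
6. G poll() → 60, leaving queue <>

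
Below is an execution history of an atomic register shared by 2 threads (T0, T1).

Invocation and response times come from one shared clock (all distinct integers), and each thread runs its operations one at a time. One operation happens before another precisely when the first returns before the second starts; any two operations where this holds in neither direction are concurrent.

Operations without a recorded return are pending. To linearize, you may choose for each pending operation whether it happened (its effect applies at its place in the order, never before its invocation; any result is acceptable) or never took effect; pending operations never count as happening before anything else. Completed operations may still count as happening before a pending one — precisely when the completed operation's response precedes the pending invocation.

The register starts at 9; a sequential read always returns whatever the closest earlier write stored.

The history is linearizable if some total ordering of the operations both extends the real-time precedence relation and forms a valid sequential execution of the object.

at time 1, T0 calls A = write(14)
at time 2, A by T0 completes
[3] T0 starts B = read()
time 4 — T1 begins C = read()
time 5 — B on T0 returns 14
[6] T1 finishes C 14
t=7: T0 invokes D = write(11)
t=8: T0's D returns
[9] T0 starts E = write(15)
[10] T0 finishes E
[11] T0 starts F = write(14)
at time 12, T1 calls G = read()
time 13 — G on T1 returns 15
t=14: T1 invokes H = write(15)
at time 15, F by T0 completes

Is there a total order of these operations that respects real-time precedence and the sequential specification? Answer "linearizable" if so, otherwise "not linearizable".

witness order: A, B, C, D, E, G, F
1. A write(14), leaving value 14
2. B read() → 14, leaving value 14
3. C read() → 14, leaving value 14
4. D write(11), leaving value 11
5. E write(15), leaving value 15
6. G read() → 15, leaving value 15
7. F write(14), leaving value 14

linearizable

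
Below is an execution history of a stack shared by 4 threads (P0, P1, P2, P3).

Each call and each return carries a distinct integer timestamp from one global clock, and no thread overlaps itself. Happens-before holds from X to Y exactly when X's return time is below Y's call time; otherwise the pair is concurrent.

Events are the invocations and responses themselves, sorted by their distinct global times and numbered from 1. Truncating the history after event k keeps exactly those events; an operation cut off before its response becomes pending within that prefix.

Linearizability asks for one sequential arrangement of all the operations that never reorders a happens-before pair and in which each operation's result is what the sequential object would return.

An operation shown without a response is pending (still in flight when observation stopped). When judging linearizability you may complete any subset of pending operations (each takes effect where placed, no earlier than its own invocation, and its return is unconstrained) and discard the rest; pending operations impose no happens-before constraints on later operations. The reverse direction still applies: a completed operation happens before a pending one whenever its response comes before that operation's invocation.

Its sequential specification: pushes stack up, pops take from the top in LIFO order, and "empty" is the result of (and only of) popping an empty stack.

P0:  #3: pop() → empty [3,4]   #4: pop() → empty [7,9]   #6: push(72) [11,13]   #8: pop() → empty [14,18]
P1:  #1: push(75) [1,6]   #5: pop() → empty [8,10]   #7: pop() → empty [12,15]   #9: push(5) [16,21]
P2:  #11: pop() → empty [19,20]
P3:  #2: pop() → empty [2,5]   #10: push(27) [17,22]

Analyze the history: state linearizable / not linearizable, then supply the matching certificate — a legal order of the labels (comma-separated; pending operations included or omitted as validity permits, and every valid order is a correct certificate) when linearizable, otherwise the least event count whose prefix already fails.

not linearizable — minimal violating prefix: 10 events

already the first 10 events (up to #5's response at time 10) admit no linearization; the first 9 still do
every one of the 12 real-time-consistent orders over 5 completed stack ops fails the sequential spec
e.g. #1, #2, #3, #4, #5: illegal at step 2, since #2 pop() → empty cannot apply there
e.g. #1, #2, #3, #5, #4: illegal at step 2, since #2 pop() → empty cannot apply there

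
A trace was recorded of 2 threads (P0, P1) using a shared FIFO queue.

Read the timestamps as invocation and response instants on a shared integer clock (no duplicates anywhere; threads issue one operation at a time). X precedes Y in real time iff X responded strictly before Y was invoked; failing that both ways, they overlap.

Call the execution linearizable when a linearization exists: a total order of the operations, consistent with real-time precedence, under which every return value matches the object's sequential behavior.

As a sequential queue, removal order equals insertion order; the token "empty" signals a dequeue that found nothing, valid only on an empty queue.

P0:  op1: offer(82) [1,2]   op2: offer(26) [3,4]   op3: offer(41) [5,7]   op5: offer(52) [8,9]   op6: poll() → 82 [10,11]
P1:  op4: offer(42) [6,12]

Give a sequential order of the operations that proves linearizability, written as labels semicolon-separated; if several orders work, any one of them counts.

step 1: op1 offer(82) — queue <82>
step 2: op2 offer(26) — queue <82,26>
step 3: op3 offer(41) — queue <82,26,41>
step 4: op4 offer(42) — queue <82,26,41,42>
step 5: op5 offer(52) — queue <82,26,41,42,52>
step 6: op6 poll() → 82 — queue <26,41,42,52>

op1; op2; op3; op4; op5; op6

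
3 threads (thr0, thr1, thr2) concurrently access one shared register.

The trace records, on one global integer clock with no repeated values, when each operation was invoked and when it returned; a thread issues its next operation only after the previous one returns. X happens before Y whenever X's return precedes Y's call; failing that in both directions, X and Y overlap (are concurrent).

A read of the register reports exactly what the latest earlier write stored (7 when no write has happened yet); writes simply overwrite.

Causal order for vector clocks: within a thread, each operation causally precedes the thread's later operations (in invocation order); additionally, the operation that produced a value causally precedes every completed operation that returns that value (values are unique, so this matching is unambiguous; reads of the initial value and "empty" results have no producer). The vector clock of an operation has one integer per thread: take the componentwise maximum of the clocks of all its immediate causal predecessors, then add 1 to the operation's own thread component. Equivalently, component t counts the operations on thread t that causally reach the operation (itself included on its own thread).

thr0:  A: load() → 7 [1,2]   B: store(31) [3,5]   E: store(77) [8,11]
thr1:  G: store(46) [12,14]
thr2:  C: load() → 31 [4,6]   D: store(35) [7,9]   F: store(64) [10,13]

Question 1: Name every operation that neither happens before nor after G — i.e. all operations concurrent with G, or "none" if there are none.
G spans [12,14]; an op avoiding the whole window 12..14 is ordered, any other is concurrent
A [1,2]: before
B [3,5]: before
C [4,6]: before
D [7,9]: before
E [8,11]: before
F [10,13]: concurrent

F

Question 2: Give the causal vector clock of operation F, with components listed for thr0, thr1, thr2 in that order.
VC(G, invoked at 12): no causal predecessors; +1 on thr1 → (0, 1, 0)
VC(A, invoked at 1): no causal predecessors; +1 on thr0 → (1, 0, 0)
merge at B (invoked 3): VC(A)=(1, 0, 0), own-thread bump on thr0 → (2, 0, 0)
merge at C (invoked 4): VC(B)=(2, 0, 0), own-thread bump on thr2 → (2, 0, 1)
merge at E (invoked 8): VC(B)=(2, 0, 0), own-thread bump on thr0 → (3, 0, 0)
merge at D (invoked 7): VC(C)=(2, 0, 1), own-thread bump on thr2 → (2, 0, 2)
merge at F (invoked 10): VC(D)=(2, 0, 2), own-thread bump on thr2 → (2, 0, 3)
target: VC(F) = (2, 0, 3)

(2, 0, 3)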